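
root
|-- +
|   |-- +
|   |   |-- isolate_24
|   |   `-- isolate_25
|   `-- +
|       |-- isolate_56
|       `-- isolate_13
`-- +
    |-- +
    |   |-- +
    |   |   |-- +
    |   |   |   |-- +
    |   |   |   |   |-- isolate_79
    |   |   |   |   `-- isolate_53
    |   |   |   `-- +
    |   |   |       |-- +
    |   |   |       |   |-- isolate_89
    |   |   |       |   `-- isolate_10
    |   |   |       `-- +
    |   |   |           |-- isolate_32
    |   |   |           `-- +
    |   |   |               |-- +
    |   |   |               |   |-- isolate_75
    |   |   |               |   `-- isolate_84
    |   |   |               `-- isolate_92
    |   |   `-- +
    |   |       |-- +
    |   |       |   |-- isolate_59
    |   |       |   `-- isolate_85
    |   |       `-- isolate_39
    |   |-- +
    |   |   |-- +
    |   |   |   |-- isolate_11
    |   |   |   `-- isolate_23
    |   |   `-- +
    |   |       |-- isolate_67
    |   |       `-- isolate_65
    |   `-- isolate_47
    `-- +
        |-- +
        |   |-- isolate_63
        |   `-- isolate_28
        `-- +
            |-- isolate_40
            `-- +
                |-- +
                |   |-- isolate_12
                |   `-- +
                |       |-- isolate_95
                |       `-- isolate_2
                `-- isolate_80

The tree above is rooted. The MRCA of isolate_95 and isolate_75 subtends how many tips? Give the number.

The MRCA of isolate_95 and isolate_75 is the node subtending (((((isolate_79,isolate_53),((isolate_89,isolate_10),(isolate_32,((isolate_75,isolate_84),isolate_92)))),((isolate_59,isolate_85),isolate_39)),((isolate_11,isolate_23),(isolate_67,isolate_65)),isolate_47),((isolate_63,isolate_28),(isolate_40,((isolate_12,(isolate_95,isolate_2)),isolate_80)))).
That clade contains 23 terminal taxa: isolate_10, isolate_11, isolate_12, isolate_2, isolate_23, isolate_28, isolate_32, isolate_39, isolate_40, isolate_47, isolate_53, isolate_59, isolate_63, isolate_65, isolate_67, isolate_75, isolate_79, isolate_80, isolate_84, isolate_85, isolate_89, isolate_92, isolate_95.

23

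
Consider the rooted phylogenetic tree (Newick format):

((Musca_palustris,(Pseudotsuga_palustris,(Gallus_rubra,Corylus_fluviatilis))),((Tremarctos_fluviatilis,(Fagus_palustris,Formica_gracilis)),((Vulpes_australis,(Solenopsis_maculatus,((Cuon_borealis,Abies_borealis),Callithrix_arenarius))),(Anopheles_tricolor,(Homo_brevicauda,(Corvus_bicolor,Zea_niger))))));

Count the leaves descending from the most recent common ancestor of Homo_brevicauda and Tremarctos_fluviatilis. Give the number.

The MRCA of Homo_brevicauda and Tremarctos_fluviatilis is the node subtending ((Tremarctos_fluviatilis,(Fagus_palustris,Formica_gracilis)),((Vulpes_australis,(Solenopsis_maculatus,((Cuon_borealis,Abies_borealis),Callithrix_arenarius))),(Anopheles_tricolor,(Homo_brevicauda,(Corvus_bicolor,Zea_niger))))).
That clade contains 12 terminal taxa: Abies_borealis, Anopheles_tricolor, Callithrix_arenarius, Corvus_bicolor, Cuon_borealis, Fagus_palustris, Formica_gracilis, Homo_brevicauda, Solenopsis_maculatus, Tremarctos_fluviatilis, Vulpes_australis, Zea_niger.

12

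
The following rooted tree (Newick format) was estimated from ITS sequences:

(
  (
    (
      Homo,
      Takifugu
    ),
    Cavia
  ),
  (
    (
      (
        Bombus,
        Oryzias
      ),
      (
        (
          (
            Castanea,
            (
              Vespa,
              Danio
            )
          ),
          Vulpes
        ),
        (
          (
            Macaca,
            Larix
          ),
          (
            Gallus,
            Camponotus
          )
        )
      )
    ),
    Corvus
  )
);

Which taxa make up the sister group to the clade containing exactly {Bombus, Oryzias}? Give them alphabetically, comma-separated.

The clade containing exactly {Bombus, Oryzias} attaches to the tree at the node subtending ((Bombus,Oryzias),(((Castanea,(Vespa,Danio)),Vulpes),((Macaca,Larix),(Gallus,Camponotus)))).
The other lineage descending from that same node — the sister group — is (((Castanea,(Vespa,Danio)),Vulpes),((Macaca,Larix),(Gallus,Camponotus))); its 8 tips in alphabetical order are the answer.

Camponotus, Castanea, Danio, Gallus, Larix, Macaca, Vespa, Vulpes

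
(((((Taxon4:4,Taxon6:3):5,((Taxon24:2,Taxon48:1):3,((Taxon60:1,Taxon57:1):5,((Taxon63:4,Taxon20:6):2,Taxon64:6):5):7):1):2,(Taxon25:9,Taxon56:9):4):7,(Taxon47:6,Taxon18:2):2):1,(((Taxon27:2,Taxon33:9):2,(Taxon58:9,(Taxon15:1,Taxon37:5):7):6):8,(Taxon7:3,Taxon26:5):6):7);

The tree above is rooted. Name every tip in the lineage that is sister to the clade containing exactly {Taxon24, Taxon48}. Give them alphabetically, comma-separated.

Taxon20, Taxon57, Taxon60, Taxon63, Taxon64

The clade containing exactly {Taxon24, Taxon48} attaches to the tree at the node subtending ((Taxon24,Taxon48),((Taxon60,Taxon57),((Taxon63,Taxon20),Taxon64))).
The other lineage descending from that same node — the sister group — is ((Taxon60,Taxon57),((Taxon63,Taxon20),Taxon64)); its 5 tips in alphabetical order are the answer.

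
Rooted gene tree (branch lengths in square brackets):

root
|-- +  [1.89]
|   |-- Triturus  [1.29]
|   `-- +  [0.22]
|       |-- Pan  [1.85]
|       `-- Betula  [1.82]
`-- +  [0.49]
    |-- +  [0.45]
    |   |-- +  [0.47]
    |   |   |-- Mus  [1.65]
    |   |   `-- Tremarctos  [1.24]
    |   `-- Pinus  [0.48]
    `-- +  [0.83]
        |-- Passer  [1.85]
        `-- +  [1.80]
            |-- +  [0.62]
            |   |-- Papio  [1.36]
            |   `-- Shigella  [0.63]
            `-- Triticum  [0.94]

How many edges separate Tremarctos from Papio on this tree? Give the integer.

7

The MRCA of Tremarctos and Papio is the node subtending (((Mus,Tremarctos),Pinus),(Passer,((Papio,Shigella),Triticum))).
From Tremarctos up to that node: 3 branches. From Papio up to the same node: 4 branches. Total: 3 + 4 = 7.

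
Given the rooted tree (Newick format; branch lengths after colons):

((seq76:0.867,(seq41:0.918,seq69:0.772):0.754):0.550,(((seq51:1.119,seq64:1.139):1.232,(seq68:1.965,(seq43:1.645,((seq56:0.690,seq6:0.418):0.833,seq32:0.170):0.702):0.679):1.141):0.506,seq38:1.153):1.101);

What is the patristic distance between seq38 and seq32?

The path runs seq38 → … → MRCA → … → seq32; the MRCA is the node subtending (((seq51,seq64),(seq68,(seq43,((seq56,seq6),seq32)))),seq38).
Branch lengths along that path: 1.153 + 0.506 + 1.141 + 0.679 + 0.702 + 0.170 = 4.351.

4.351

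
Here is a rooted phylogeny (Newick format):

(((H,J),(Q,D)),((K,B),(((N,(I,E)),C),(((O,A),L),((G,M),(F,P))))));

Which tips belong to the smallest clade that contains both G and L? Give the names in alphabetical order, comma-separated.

A, F, G, L, M, O, P

Tracing G: it sits inside (G,M).
Tracing L: it sits inside ((O,A),L).
The smallest clade enclosing both is (((O,A),L),((G,M),(F,P))); the answer is its 7 terminal taxa in alphabetical order.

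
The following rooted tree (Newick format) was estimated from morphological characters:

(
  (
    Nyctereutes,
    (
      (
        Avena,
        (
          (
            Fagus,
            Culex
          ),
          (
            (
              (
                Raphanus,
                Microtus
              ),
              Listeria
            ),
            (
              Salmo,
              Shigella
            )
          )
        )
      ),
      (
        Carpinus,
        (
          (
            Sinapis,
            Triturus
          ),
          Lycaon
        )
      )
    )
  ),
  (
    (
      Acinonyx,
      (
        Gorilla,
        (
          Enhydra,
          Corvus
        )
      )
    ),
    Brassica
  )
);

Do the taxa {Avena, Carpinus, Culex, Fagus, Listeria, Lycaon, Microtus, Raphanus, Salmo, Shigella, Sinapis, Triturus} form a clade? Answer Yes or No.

The most recent common ancestor of these taxa subtends ((Avena,((Fagus,Culex),(((Raphanus,Microtus),Listeria),(Salmo,Shigella)))),(Carpinus,((Sinapis,Triturus),Lycaon))).
That clade has exactly 12 tips — every listed taxon and nothing else — so the group is monophyletic.

Yes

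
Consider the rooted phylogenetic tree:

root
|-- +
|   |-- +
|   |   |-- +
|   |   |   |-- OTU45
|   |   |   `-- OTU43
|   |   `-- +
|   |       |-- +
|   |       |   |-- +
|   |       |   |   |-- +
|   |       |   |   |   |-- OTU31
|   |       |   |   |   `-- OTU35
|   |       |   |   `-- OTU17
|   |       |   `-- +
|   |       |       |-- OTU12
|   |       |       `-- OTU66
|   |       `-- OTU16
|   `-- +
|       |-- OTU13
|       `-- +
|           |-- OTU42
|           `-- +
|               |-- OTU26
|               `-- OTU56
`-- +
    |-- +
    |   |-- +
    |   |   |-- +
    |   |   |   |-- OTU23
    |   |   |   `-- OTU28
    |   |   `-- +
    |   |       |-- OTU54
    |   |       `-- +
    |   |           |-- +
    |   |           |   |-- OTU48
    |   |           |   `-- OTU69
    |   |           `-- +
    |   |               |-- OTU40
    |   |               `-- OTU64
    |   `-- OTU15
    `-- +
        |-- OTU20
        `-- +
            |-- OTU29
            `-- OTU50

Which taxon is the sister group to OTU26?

OTU26 attaches to the tree at the node subtending (OTU26,OTU56).
The other lineage descending from that same node — the sister group — is the single tip OTU56.

OTU56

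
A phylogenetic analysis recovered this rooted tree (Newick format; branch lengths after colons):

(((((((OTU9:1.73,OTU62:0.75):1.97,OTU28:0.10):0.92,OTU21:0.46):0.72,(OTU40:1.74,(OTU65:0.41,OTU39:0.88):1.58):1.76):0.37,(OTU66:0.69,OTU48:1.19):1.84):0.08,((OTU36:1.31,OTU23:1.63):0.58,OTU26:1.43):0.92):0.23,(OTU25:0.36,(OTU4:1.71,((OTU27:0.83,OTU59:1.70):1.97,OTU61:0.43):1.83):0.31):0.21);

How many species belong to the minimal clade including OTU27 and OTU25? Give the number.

The MRCA of OTU27 and OTU25 is the node subtending (OTU25,(OTU4,((OTU27,OTU59),OTU61))).
That clade contains 5 terminal taxa: OTU25, OTU27, OTU4, OTU59, OTU61.

5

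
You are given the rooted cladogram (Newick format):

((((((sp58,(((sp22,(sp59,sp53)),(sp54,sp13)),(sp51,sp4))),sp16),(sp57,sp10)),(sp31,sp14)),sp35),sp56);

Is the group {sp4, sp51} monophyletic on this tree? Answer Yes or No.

Yes

The most recent common ancestor of these taxa subtends (sp51,sp4).
That clade has exactly 2 tips — every listed taxon and nothing else — so the group is monophyletic.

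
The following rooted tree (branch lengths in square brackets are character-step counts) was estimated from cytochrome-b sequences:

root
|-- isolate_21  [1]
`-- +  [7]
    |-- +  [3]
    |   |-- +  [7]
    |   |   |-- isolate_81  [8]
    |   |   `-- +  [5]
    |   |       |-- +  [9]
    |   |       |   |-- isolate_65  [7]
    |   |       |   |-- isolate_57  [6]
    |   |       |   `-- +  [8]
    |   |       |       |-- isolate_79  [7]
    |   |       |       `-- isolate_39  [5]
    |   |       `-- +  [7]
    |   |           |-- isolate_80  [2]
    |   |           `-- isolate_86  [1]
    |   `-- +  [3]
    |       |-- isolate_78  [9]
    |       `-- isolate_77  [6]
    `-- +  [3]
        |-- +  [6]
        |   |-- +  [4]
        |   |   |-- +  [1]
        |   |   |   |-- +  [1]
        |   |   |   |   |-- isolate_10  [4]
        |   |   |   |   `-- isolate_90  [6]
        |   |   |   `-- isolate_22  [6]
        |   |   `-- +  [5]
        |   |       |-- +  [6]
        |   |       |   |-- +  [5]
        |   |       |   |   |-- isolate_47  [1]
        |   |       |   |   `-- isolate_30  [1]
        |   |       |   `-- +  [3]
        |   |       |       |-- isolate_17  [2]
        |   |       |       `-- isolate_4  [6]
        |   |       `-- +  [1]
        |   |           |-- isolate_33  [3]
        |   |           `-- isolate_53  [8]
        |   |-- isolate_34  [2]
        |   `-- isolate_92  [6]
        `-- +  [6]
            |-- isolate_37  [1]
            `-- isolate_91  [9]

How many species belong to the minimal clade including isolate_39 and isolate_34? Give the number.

22

The MRCA of isolate_39 and isolate_34 is the node subtending (((isolate_81,((isolate_65,isolate_57,(isolate_79,isolate_39)),(isolate_80,isolate_86))),(isolate_78,isolate_77)),(((((isolate_10,isolate_90),isolate_22),(((isolate_47,isolate_30),(isolate_17,isolate_4)),(isolate_33,isolate_53))),isolate_34,isolate_92),(isolate_37,isolate_91))).
That clade contains 22 terminal taxa: isolate_10, isolate_17, isolate_22, isolate_30, isolate_33, isolate_34, isolate_37, isolate_39, isolate_4, isolate_47, isolate_53, isolate_57, isolate_65, isolate_77, isolate_78, isolate_79, isolate_80, isolate_81, isolate_86, isolate_90, isolate_91, isolate_92.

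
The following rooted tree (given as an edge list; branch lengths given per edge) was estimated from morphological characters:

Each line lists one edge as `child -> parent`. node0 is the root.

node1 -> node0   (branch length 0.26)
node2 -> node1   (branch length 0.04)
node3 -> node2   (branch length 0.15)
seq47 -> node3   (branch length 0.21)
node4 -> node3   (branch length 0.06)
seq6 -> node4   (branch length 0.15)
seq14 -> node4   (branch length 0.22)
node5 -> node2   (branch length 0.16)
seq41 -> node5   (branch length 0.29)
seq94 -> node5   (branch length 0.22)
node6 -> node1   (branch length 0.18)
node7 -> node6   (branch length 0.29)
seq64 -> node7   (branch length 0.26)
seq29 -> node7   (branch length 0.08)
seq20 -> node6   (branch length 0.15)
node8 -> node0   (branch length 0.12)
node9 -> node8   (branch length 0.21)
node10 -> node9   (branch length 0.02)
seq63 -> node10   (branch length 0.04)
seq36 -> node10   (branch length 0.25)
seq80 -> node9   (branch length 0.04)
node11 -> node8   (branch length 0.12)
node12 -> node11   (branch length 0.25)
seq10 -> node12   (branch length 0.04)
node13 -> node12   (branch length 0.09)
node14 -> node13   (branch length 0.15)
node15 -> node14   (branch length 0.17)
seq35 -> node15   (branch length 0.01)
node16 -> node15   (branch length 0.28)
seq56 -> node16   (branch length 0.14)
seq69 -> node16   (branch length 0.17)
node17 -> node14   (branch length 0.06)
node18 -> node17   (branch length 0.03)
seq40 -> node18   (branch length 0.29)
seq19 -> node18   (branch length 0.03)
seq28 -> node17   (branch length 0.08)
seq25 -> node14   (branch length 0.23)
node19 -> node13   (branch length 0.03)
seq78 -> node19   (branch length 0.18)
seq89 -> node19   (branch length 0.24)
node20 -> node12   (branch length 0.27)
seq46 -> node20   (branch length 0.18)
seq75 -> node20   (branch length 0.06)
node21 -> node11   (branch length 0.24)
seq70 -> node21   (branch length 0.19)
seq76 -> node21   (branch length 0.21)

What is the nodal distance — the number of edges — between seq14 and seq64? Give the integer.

The MRCA of seq14 and seq64 is the node subtending (((seq47,(seq6,seq14)),(seq41,seq94)),((seq64,seq29),seq20)).
From seq14 up to that node: 4 branches. From seq64 up to the same node: 3 branches. Total: 4 + 3 = 7.

7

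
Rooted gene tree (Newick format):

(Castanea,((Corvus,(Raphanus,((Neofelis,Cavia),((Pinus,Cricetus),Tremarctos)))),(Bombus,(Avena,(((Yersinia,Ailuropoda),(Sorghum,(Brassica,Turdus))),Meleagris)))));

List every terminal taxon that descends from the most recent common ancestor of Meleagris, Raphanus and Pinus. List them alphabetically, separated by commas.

Ailuropoda, Avena, Bombus, Brassica, Cavia, Corvus, Cricetus, Meleagris, Neofelis, Pinus, Raphanus, Sorghum, Tremarctos, Turdus, Yersinia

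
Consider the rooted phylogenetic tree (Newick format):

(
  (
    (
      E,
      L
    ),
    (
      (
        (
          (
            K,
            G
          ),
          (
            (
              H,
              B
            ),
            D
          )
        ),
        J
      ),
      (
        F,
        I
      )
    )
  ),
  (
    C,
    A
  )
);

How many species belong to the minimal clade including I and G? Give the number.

The MRCA of I and G is the node subtending ((((K,G),((H,B),D)),J),(F,I)).
That clade contains 8 terminal taxa: B, D, F, G, H, I, J, K.

8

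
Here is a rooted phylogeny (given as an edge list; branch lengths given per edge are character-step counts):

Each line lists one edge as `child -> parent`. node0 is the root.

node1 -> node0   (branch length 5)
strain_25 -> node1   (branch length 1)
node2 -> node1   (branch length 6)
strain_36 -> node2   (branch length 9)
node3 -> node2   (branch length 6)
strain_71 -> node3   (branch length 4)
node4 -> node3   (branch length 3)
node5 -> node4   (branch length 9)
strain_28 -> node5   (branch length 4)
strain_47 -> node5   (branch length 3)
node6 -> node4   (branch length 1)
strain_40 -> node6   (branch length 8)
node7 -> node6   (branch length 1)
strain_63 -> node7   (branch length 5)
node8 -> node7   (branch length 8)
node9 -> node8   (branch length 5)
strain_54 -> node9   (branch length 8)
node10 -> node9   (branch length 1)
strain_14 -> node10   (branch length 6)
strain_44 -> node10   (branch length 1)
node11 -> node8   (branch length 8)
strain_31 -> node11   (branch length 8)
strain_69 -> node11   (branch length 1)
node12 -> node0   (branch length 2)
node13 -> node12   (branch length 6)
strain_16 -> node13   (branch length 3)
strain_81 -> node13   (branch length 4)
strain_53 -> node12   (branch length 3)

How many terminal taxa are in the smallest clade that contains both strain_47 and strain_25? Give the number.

12

The MRCA of strain_47 and strain_25 is the node subtending (strain_25,(strain_36,(strain_71,((strain_28,strain_47),(strain_40,(strain_63,((strain_54,(strain_14,strain_44)),(strain_31,strain_69)))))))).
That clade contains 12 terminal taxa: strain_14, strain_25, strain_28, strain_31, strain_36, strain_40, strain_44, strain_47, strain_54, strain_63, strain_69, strain_71.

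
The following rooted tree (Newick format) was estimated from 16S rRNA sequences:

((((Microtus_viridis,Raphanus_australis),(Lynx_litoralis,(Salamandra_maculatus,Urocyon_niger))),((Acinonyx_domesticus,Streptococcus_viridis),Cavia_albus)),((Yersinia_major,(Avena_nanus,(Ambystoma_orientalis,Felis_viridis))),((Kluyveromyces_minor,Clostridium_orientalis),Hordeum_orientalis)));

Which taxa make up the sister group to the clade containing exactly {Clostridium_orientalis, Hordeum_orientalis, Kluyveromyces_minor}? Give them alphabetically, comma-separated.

The clade containing exactly {Clostridium_orientalis, Hordeum_orientalis, Kluyveromyces_minor} attaches to the tree at the node subtending ((Yersinia_major,(Avena_nanus,(Ambystoma_orientalis,Felis_viridis))),((Kluyveromyces_minor,Clostridium_orientalis),Hordeum_orientalis)).
The other lineage descending from that same node — the sister group — is (Yersinia_major,(Avena_nanus,(Ambystoma_orientalis,Felis_viridis))); its 4 tips in alphabetical order are the answer.

Ambystoma_orientalis, Avena_nanus, Felis_viridis, Yersinia_major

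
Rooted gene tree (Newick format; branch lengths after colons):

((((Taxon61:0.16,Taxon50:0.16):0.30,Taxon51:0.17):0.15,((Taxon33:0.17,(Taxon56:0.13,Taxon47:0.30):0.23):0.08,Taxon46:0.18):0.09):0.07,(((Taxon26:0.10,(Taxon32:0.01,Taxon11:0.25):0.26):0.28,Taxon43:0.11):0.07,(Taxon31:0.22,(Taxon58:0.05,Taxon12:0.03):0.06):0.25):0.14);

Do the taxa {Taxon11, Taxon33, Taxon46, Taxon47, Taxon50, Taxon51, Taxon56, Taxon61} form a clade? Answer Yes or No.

The MRCA of the listed taxa is the root, so the smallest clade containing them is the whole tree.
That clade also contains Taxon12, Taxon26, Taxon31, Taxon32, Taxon43, Taxon58, which are not in the proposed group, so the group is not monophyletic.

No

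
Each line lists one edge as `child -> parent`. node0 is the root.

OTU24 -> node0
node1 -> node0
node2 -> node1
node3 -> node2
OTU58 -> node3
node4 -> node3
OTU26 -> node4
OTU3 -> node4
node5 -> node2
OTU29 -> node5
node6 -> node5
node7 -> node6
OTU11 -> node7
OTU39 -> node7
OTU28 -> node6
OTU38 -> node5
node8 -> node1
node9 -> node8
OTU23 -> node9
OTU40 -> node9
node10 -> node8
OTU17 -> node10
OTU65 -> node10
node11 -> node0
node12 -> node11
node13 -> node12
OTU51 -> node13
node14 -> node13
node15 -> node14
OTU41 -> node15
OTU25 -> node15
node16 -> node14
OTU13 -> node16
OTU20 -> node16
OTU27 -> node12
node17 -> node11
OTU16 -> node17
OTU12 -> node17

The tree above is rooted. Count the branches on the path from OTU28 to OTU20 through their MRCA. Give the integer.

The MRCA of OTU28 and OTU20 is the root of the tree.
From OTU28 up to that node: 5 branches. From OTU20 up to the same node: 6 branches. Total: 5 + 6 = 11.

11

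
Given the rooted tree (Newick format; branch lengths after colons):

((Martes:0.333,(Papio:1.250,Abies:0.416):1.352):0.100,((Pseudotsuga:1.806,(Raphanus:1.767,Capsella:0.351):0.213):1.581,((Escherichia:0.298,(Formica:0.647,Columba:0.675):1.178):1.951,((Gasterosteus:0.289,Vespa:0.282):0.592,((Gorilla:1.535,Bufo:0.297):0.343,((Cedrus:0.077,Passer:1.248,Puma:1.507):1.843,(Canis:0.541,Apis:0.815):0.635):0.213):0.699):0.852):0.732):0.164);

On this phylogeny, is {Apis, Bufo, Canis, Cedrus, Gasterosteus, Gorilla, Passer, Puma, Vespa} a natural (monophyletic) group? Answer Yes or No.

The most recent common ancestor of these taxa subtends ((Gasterosteus,Vespa),((Gorilla,Bufo),((Cedrus,Passer,Puma),(Canis,Apis)))).
That clade has exactly 9 tips — every listed taxon and nothing else — so the group is monophyletic.

Yes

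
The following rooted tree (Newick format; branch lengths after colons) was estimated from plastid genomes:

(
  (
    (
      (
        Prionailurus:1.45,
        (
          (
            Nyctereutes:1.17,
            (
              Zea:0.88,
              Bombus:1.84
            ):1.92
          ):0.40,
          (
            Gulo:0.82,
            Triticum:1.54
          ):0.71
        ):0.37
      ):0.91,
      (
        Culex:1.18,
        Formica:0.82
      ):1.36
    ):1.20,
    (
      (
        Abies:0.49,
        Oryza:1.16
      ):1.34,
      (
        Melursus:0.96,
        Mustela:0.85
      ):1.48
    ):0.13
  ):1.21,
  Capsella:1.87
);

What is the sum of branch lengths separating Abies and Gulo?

5.97

The path runs Abies → … → MRCA → … → Gulo; the MRCA is the node subtending (((Prionailurus,((Nyctereutes,(Zea,Bombus)),(Gulo,Triticum))),(Culex,Formica)),((Abies,Oryza),(Melursus,Mustela))).
Branch lengths along that path: 0.49 + 1.34 + 0.13 + 1.20 + 0.91 + 0.37 + 0.71 + 0.82 = 5.97.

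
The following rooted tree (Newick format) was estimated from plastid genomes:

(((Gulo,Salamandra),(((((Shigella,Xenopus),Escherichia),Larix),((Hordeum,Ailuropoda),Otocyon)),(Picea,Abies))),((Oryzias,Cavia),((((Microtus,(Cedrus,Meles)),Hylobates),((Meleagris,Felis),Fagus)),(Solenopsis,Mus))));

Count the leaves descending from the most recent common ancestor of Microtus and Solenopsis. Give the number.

The MRCA of Microtus and Solenopsis is the node subtending ((((Microtus,(Cedrus,Meles)),Hylobates),((Meleagris,Felis),Fagus)),(Solenopsis,Mus)).
That clade contains 9 terminal taxa: Cedrus, Fagus, Felis, Hylobates, Meleagris, Meles, Microtus, Mus, Solenopsis.

9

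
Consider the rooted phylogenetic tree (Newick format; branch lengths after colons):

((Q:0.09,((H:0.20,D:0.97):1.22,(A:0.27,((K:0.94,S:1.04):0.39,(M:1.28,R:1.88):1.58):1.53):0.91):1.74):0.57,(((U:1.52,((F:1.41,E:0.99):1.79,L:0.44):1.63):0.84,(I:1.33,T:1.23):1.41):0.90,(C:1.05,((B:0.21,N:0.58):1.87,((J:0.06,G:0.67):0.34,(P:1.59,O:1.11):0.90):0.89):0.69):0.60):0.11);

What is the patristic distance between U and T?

The path runs U → … → MRCA → … → T; the MRCA is the node subtending ((U,((F,E),L)),(I,T)).
Branch lengths along that path: 1.52 + 0.84 + 1.41 + 1.23 = 5.00.

5.00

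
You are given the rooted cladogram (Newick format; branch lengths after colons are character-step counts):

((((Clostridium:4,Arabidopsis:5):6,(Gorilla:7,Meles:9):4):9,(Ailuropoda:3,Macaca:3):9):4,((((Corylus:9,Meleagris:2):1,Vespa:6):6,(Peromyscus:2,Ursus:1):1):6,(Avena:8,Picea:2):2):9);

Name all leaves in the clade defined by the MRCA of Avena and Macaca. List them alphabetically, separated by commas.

Ailuropoda, Arabidopsis, Avena, Clostridium, Corylus, Gorilla, Macaca, Meleagris, Meles, Peromyscus, Picea, Ursus, Vespa

Tracing Avena: it sits inside (Avena,Picea).
Tracing Macaca: it sits inside (Ailuropoda,Macaca).
The smallest clade enclosing both is the whole tree (their MRCA is the root), so the answer is all 13 tips in alphabetical order.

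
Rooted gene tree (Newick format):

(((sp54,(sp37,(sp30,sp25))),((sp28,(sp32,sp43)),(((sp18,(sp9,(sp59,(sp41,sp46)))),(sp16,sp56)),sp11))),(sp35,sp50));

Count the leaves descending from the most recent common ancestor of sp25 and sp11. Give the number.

The MRCA of sp25 and sp11 is the node subtending ((sp54,(sp37,(sp30,sp25))),((sp28,(sp32,sp43)),(((sp18,(sp9,(sp59,(sp41,sp46)))),(sp16,sp56)),sp11))).
That clade contains 15 terminal taxa: sp11, sp16, sp18, sp25, sp28, sp30, sp32, sp37, sp41, sp43, sp46, sp54, sp56, sp59, sp9.

15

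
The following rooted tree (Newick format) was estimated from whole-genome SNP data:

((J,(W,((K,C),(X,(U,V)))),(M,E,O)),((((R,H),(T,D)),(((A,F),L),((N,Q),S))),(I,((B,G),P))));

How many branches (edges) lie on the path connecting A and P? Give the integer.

8

The MRCA of A and P is the node subtending ((((R,H),(T,D)),(((A,F),L),((N,Q),S))),(I,((B,G),P))).
From A up to that node: 5 branches. From P up to the same node: 3 branches. Total: 5 + 3 = 8.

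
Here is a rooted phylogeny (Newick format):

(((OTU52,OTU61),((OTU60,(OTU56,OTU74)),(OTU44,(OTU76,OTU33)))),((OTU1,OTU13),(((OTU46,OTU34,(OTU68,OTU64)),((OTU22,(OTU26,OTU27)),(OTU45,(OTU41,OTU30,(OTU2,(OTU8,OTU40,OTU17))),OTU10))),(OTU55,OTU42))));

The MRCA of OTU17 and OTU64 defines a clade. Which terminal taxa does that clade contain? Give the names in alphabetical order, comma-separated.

Tracing OTU17: it sits inside (OTU8,OTU40,OTU17).
Tracing OTU64: it sits inside (OTU68,OTU64).
The smallest clade enclosing both is ((OTU46,OTU34,(OTU68,OTU64)),((OTU22,(OTU26,OTU27)),(OTU45,(OTU41,OTU30,(OTU2,(OTU8,OTU40,OTU17))),OTU10))); the answer is its 15 terminal taxa in alphabetical order.

OTU10, OTU17, OTU2, OTU22, OTU26, OTU27, OTU30, OTU34, OTU40, OTU41, OTU45, OTU46, OTU64, OTU68, OTU8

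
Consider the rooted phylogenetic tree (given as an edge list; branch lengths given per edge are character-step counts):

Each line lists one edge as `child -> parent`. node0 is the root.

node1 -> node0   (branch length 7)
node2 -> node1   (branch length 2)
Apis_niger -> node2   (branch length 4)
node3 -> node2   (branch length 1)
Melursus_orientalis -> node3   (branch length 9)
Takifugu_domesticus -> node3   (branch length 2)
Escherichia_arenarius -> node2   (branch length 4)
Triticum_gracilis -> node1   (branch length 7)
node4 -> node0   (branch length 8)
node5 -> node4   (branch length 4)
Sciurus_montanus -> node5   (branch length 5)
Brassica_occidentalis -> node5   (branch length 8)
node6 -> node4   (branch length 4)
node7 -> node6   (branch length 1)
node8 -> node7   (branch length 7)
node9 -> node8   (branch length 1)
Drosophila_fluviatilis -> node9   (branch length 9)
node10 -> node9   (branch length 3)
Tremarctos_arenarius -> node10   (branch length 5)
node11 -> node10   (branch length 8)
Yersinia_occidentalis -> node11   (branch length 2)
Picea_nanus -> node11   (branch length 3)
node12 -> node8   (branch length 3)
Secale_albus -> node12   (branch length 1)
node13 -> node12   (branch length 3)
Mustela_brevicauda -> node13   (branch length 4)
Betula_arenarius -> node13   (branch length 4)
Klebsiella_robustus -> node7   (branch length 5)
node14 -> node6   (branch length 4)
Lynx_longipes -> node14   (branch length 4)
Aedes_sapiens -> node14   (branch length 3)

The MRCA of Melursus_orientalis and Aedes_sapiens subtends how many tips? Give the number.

The MRCA of Melursus_orientalis and Aedes_sapiens is the root, so the clade is the entire tree.
That clade contains 17 terminal taxa: Aedes_sapiens, Apis_niger, Betula_arenarius, Brassica_occidentalis, Drosophila_fluviatilis, Escherichia_arenarius, Klebsiella_robustus, Lynx_longipes, Melursus_orientalis, Mustela_brevicauda, Picea_nanus, Sciurus_montanus, Secale_albus, Takifugu_domesticus, Tremarctos_arenarius, Triticum_gracilis, Yersinia_occidentalis.

17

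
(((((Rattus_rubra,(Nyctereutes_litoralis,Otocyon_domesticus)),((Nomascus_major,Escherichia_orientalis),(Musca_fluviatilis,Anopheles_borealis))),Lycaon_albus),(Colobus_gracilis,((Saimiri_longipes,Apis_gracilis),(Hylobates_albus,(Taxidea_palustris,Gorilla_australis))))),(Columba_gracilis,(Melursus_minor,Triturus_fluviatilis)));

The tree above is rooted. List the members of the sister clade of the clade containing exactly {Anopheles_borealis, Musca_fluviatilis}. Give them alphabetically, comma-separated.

Escherichia_orientalis, Nomascus_major

The clade containing exactly {Anopheles_borealis, Musca_fluviatilis} attaches to the tree at the node subtending ((Nomascus_major,Escherichia_orientalis),(Musca_fluviatilis,Anopheles_borealis)).
The other lineage descending from that same node — the sister group — is (Nomascus_major,Escherichia_orientalis); its 2 tips in alphabetical order are the answer.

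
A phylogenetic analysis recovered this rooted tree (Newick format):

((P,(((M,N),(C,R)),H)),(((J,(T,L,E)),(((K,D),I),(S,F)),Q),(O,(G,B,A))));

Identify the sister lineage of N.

M

N attaches to the tree at the node subtending (M,N).
The other lineage descending from that same node — the sister group — is the single tip M.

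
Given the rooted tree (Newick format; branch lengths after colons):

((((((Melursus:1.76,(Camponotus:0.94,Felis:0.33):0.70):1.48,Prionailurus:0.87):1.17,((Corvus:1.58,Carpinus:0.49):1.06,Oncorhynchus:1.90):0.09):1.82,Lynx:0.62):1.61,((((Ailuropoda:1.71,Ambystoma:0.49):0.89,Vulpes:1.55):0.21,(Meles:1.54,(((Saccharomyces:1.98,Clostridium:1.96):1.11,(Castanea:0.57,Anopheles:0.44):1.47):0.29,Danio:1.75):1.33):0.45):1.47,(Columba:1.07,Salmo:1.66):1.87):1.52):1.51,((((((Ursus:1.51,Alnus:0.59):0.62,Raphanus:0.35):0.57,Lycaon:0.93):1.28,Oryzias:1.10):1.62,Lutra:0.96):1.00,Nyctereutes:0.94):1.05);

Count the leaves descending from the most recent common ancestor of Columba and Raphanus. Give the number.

26

The MRCA of Columba and Raphanus is the root, so the clade is the entire tree.
That clade contains 26 terminal taxa: Ailuropoda, Alnus, Ambystoma, Anopheles, Camponotus, Carpinus, Castanea, Clostridium, Columba, Corvus, Danio, Felis, Lutra, Lycaon, Lynx, Meles, Melursus, Nyctereutes, Oncorhynchus, Oryzias, Prionailurus, Raphanus, Saccharomyces, Salmo, Ursus, Vulpes.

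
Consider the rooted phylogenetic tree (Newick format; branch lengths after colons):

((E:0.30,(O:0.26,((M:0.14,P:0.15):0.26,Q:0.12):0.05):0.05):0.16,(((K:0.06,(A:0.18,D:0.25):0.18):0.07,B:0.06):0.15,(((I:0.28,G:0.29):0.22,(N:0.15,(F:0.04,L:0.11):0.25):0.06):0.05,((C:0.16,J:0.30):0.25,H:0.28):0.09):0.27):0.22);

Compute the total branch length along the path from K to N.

The path runs K → … → MRCA → … → N; the MRCA is the node subtending (((K,(A,D)),B),(((I,G),(N,(F,L))),((C,J),H))).
Branch lengths along that path: 0.06 + 0.07 + 0.15 + 0.27 + 0.05 + 0.06 + 0.15 = 0.81.

0.81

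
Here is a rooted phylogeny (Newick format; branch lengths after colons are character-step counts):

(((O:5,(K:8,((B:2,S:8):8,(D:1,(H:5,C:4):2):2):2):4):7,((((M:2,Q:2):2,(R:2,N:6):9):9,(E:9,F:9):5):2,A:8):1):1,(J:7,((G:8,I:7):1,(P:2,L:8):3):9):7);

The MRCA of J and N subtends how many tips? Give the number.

The MRCA of J and N is the root, so the clade is the entire tree.
That clade contains 19 terminal taxa: A, B, C, D, E, F, G, H, I, J, K, L, M, N, O, P, Q, R, S.

19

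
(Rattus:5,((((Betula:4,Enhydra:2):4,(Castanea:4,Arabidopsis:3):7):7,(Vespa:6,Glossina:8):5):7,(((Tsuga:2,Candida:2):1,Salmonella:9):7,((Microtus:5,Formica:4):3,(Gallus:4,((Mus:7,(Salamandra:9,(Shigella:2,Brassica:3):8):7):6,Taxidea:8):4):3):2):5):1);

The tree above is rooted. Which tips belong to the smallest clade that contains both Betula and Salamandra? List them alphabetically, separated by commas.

Arabidopsis, Betula, Brassica, Candida, Castanea, Enhydra, Formica, Gallus, Glossina, Microtus, Mus, Salamandra, Salmonella, Shigella, Taxidea, Tsuga, Vespa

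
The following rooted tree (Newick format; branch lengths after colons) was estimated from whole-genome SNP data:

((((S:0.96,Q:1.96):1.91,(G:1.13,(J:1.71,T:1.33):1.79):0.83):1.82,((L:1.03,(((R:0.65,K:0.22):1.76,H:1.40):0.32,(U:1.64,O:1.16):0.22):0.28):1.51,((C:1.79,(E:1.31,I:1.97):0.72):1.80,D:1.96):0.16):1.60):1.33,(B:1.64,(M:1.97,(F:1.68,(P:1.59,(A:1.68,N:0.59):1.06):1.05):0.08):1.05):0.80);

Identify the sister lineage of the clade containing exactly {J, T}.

G

The clade containing exactly {J, T} attaches to the tree at the node subtending (G,(J,T)).
The other lineage descending from that same node — the sister group — is the single tip G.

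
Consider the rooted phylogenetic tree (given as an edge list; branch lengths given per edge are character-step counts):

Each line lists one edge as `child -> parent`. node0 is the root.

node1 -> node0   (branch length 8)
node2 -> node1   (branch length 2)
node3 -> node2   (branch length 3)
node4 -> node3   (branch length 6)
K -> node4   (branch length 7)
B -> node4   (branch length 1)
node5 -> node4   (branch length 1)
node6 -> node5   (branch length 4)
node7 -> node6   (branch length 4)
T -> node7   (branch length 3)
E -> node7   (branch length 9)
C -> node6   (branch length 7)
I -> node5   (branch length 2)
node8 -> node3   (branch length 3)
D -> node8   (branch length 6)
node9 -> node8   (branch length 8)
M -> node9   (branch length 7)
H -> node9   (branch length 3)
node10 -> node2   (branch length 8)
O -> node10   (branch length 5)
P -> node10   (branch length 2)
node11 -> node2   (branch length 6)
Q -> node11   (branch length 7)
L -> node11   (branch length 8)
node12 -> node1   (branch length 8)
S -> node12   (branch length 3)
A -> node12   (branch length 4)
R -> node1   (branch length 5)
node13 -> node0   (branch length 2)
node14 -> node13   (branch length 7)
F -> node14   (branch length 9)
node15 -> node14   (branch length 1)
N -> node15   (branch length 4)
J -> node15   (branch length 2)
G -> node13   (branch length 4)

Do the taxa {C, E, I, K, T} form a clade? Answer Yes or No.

The MRCA of the listed taxa subtends (K,B,(((T,E),C),I)).
That clade also contains B, which is not in the proposed group, so the group is not monophyletic.

No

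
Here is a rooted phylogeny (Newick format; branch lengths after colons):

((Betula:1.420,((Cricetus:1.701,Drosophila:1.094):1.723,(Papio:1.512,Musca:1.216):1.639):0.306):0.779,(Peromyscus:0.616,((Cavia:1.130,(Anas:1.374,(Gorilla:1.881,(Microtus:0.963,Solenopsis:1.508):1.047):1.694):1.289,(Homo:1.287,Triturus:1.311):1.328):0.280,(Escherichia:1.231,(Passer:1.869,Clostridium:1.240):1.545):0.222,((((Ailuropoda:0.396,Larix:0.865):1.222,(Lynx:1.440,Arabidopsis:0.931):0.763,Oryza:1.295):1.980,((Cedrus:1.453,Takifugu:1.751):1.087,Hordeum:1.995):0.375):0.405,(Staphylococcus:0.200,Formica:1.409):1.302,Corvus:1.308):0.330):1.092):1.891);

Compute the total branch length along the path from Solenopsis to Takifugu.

9.766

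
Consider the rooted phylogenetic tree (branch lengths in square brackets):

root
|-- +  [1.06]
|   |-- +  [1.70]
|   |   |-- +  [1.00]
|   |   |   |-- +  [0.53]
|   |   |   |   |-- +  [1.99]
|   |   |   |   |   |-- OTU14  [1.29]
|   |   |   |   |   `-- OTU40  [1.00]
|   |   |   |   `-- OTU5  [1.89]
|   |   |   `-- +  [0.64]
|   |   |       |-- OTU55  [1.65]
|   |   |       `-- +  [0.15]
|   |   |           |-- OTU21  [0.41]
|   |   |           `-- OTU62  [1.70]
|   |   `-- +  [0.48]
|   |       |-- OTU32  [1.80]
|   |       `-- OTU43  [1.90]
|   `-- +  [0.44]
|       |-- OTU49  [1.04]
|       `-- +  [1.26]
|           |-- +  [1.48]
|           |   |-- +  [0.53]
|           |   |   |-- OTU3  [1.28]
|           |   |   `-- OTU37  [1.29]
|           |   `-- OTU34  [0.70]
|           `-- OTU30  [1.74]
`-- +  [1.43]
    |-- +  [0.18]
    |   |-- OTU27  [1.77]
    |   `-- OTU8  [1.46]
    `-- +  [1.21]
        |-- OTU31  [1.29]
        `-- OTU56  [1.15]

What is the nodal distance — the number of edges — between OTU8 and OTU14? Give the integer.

9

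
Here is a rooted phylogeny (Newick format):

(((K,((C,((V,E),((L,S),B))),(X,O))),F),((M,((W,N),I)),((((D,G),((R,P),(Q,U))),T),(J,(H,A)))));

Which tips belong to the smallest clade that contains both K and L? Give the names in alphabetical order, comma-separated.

B, C, E, K, L, O, S, V, X

Tracing K: it sits inside (K,((C,((V,E),((L,S),B))),(X,O))).
Tracing L: it sits inside (L,S).
The smallest clade enclosing both is (K,((C,((V,E),((L,S),B))),(X,O))); the answer is its 9 terminal taxa in alphabetical order.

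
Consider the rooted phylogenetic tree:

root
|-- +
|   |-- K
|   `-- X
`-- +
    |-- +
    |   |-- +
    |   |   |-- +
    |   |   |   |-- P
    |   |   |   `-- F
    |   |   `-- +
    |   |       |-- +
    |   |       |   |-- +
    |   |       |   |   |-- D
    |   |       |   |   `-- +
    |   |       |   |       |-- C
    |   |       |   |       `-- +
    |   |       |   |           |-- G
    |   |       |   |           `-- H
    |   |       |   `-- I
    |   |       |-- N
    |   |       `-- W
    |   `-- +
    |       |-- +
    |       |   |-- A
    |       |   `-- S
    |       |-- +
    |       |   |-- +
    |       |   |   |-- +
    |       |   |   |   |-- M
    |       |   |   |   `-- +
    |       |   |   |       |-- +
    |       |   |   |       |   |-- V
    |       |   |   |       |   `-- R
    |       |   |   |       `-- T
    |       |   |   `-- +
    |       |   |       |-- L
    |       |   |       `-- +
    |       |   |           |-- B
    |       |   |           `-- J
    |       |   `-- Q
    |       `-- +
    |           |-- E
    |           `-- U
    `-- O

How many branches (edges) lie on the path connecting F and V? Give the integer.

The MRCA of F and V is the node subtending (((P,F),(((D,(C,(G,H))),I),N,W)),((A,S),(((M,((V,R),T)),(L,(B,J))),Q),(E,U))).
From F up to that node: 3 branches. From V up to the same node: 7 branches. Total: 3 + 7 = 10.

10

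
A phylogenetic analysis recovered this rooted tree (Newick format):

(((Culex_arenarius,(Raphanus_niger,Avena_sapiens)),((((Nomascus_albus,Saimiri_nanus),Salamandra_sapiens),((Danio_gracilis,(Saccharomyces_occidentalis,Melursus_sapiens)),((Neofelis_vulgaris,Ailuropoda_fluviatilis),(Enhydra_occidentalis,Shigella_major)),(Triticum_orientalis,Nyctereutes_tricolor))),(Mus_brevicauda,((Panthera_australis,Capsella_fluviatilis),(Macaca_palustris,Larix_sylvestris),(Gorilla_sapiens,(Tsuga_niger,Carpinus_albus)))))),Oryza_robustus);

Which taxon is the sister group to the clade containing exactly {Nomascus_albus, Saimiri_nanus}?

Salamandra_sapiens

The clade containing exactly {Nomascus_albus, Saimiri_nanus} attaches to the tree at the node subtending ((Nomascus_albus,Saimiri_nanus),Salamandra_sapiens).
The other lineage descending from that same node — the sister group — is the single tip Salamandra_sapiens.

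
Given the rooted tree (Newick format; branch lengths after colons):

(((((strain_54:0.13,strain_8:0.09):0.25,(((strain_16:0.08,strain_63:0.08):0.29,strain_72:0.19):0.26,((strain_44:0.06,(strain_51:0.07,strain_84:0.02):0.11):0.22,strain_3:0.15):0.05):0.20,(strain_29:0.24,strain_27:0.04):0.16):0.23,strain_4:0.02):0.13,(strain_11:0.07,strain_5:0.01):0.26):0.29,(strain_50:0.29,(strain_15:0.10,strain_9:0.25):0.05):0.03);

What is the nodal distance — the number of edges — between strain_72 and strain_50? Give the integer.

8

The MRCA of strain_72 and strain_50 is the root of the tree.
From strain_72 up to that node: 6 branches. From strain_50 up to the same node: 2 branches. Total: 6 + 2 = 8.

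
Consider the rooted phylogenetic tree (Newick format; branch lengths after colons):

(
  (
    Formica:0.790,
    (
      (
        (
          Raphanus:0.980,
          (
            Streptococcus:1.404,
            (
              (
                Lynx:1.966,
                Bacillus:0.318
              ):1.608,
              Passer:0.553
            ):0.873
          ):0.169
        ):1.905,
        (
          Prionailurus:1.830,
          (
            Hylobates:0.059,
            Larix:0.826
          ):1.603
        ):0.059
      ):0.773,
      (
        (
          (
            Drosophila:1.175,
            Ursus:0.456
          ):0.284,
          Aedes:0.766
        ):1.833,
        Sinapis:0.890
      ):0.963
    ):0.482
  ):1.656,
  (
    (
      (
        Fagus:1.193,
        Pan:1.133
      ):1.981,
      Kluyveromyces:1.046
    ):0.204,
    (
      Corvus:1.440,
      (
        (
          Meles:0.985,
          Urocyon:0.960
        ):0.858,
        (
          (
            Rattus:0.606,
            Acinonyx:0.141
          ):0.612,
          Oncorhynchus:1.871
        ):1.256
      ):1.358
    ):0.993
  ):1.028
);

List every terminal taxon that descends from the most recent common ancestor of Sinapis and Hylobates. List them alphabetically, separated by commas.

Aedes, Bacillus, Drosophila, Hylobates, Larix, Lynx, Passer, Prionailurus, Raphanus, Sinapis, Streptococcus, Ursus

Tracing Sinapis: it sits inside (((Drosophila,Ursus),Aedes),Sinapis).
Tracing Hylobates: it sits inside (Hylobates,Larix).
The smallest clade enclosing both is (((Raphanus,(Streptococcus,((Lynx,Bacillus),Passer))),(Prionailurus,(Hylobates,Larix))),(((Drosophila,Ursus),Aedes),Sinapis)); the answer is its 12 terminal taxa in alphabetical order.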